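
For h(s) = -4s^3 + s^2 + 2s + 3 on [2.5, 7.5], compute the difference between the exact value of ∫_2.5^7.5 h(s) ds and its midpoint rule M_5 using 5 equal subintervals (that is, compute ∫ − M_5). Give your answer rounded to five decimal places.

-24.58333

Exact integral: ∫_2.5^7.5 h(s) ds ≈ -2924.5833333.
M_5 = -2900.
Error ≈ -2924.5833333 − (-2900) ≈ -24.58333.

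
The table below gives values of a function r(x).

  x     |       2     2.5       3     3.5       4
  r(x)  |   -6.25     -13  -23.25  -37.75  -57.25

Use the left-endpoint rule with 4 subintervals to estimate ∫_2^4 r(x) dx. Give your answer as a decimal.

Δx = 0.5.
Sum = 0.5·[(-6.25) + (-13) + (-23.25) + (-37.75)] = -40.125.

-40.125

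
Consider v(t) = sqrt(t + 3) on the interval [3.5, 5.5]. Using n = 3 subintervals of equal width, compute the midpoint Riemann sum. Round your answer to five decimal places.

Δt = (5.5 − 3.5)/3 = 2/3.
Midpoints: 23/6, 4.5, 31/6.
v(23/6) ≈ 2.61406, v(4.5) ≈ 2.73861, v(31/6) ≈ 2.85774.
Sum = Δt · [v(23/6) + v(4.5) + v(31/6)].
Sum ≈ 5.47361.

5.47361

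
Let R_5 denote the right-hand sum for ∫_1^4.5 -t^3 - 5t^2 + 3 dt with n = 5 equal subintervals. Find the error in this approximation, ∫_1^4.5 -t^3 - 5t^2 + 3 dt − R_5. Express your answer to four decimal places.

Exact integral: ∫_1^4.5 f(t) dt ≈ -241.973958.
R_5 = -310.9925.
Error ≈ -241.973958 − (-310.9925) ≈ 69.0185.

69.0185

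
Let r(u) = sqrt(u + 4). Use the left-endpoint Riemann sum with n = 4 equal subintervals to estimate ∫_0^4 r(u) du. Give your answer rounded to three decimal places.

Δu = (4 − 0)/4 = 1.
Left endpoints: 0, 1, 2, 3.
r(0) ≈ 2.000, r(1) ≈ 2.236, r(2) ≈ 2.449, r(3) ≈ 2.646.
Sum = Δu · [r(0) + r(1) + r(2) + r(3)].
Sum ≈ 9.331.

9.331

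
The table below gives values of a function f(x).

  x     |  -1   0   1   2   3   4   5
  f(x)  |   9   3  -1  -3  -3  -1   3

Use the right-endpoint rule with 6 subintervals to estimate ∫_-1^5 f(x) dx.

-2

Δx = 1.
Sum = 1·[3 + (-1) + (-3) + (-3) + (-1) + 3] = -2.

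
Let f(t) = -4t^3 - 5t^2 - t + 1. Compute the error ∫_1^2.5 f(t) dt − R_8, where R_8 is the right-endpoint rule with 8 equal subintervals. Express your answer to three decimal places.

Exact integral: ∫_1^2.5 f(t) dt = -63.5625.
R_8 ≈ -71.87695.
Error ≈ -63.5625 − (-71.87695) ≈ 8.314.

8.314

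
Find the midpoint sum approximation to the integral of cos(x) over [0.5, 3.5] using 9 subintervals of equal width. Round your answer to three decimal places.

Δx = (3.5 − 0.5)/9 = 1/3.
Midpoints: 2/3, 1, 4/3, 5/3, 2, 7/3, 8/3, 3, 10/3.
f(2/3) ≈ 0.786, f(1) ≈ 0.540, f(4/3) ≈ 0.235, f(5/3) ≈ -0.096, f(2) ≈ -0.416, f(7/3) ≈ -0.691, f(8/3) ≈ -0.889, f(3) ≈ -0.990, f(10/3) ≈ -0.982.
Sum = Δx · [f(2/3) + f(1) + f(4/3) + ...].
Sum ≈ -0.834.

-0.834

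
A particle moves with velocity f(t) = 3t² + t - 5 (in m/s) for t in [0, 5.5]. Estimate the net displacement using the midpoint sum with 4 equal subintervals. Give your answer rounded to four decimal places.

151.4004

Δt = (5.5 − 0)/4 = 1.375.
Midpoints: 0.6875, 2.0625, 3.4375, 4.8125.
f(0.6875) = -2.89453125, f(2.0625) = 9.82421875, f(3.4375) = 33.88671875, f(4.8125) = 69.29296875.
Sum = Δt · [f(0.6875) + f(2.0625) + f(3.4375) + f(4.8125)].
Sum ≈ 151.4004.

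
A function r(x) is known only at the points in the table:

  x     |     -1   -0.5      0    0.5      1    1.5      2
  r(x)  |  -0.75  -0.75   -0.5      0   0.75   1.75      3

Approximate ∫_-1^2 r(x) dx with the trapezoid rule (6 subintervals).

1.1875

Δx = 0.5.
T_6 = (0.5/2)·[(-0.75) + 2·(-0.75) + 2·(-0.5) + 2·0 + 2·0.75 + 2·1.75 + 3] = 1.1875.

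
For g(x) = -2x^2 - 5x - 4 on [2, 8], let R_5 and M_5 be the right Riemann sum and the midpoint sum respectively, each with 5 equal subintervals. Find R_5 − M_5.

R_5 = -602.88.
M_5 = -508.56.
R_5 − M_5 = -94.32.

-94.32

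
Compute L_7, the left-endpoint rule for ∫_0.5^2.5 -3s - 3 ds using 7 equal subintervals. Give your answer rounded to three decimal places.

Δs = (2.5 − 0.5)/7 = 2/7.
Left endpoints: 0.5, 11/14, 15/14, 19/14, 23/14, 27/14, 31/14.
f(0.5) = -4.5, f(11/14) = -75/14, f(15/14) = -87/14, f(19/14) = -99/14, f(23/14) = -111/14, f(27/14) = -123/14, f(31/14) = -135/14.
Sum = Δs · [f(0.5) + f(11/14) + f(15/14) + ...].
Sum ≈ -14.143.

-14.143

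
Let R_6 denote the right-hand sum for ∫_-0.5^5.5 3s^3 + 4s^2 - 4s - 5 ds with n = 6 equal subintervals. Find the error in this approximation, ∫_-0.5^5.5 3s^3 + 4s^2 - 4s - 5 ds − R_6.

Exact integral: ∫_-0.5^5.5 f(s) ds = 818.25.
R_6 = 1142.5.
Error = 818.25 − 1142.5 = -324.25.

-324.25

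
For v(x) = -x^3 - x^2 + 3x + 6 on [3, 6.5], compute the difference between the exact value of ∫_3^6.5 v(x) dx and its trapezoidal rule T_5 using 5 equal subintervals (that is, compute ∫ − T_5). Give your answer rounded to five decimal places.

Exact integral: ∫_3^6.5 v(x) dx ≈ -437.6822917.
T_5 = -442.04125.
Error ≈ -437.6822917 − (-442.04125) ≈ 4.35896.

4.35896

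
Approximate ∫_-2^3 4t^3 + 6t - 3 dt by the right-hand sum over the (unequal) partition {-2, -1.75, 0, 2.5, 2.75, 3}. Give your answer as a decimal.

Subinterval widths: 0.25, 1.75, 2.5, 0.25, 0.25.
Right endpoints: -1.75, 0, 2.5, 2.75, 3.
f(-1.75) = -34.9375, f(0) = -3, f(2.5) = 74.5, f(2.75) = 96.6875, f(3) = 123.
Sum = Σ Δt_i · f(t_i).
Sum = 227.1875.

227.1875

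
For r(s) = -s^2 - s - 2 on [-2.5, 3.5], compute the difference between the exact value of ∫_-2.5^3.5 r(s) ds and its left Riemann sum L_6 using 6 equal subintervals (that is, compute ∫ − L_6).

-5

Exact integral: ∫_-2.5^3.5 r(s) ds = -34.5.
L_6 = -29.5.
Error = -34.5 − (-29.5) = -5.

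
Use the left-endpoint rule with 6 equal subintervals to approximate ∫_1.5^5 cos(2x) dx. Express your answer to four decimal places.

-0.3468

Δx = (5 − 1.5)/6 = 7/12.
Left endpoints: 1.5, 25/12, 8/3, 3.25, 23/6, 53/12.
f(1.5) ≈ -0.9900, f(25/12) ≈ -0.5190, f(8/3) ≈ 0.5818, f(3.25) ≈ 0.9766, f(23/6) ≈ 0.1862, f(53/12) ≈ -0.8301.
Sum = Δx · [f(1.5) + f(25/12) + f(8/3) + ...].
Sum ≈ -0.3468.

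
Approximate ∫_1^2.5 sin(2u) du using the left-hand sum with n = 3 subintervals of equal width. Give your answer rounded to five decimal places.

Δu = (2.5 − 1)/3 = 0.5.
Left endpoints: 1, 1.5, 2.
f(1) ≈ 0.90930, f(1.5) ≈ 0.14112, f(2) ≈ -0.75680.
Sum = Δu · [f(1) + f(1.5) + f(2)].
Sum ≈ 0.14681.

0.14681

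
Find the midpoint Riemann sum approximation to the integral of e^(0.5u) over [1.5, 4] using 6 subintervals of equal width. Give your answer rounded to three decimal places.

10.525

Δu = (4 − 1.5)/6 = 5/12.
Midpoints: 41/24, 2.125, 61/24, 71/24, 3.375, 91/24.
f(41/24) ≈ 2.349, f(2.125) ≈ 2.894, f(61/24) ≈ 3.564, f(71/24) ≈ 4.389, f(3.375) ≈ 5.406, f(91/24) ≈ 6.658.
Sum = Δu · [f(41/24) + f(2.125) + f(61/24) + ...].
Sum ≈ 10.525.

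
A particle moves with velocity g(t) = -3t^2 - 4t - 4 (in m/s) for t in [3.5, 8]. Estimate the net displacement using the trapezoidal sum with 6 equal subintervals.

Δt = (8 − 3.5)/6 = 0.75.
g(3.5) = -54.75, g(4.25) = -75.1875, g(5) = -99, g(5.75) = -126.1875, g(6.5) = -156.75, g(7.25) = -190.6875, g(8) = -228.
T_6 = (Δt/2)·[g(t_0) + 2g(t_1) + ... + 2g(t_{5}) + g(t_6)].
Sum = -591.890625.

-591.890625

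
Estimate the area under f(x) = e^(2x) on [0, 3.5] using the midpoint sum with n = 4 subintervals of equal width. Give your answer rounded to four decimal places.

Δx = (3.5 − 0)/4 = 0.875.
Midpoints: 0.4375, 1.3125, 2.1875, 3.0625.
f(0.4375) ≈ 2.3989, f(1.3125) ≈ 13.8046, f(2.1875) ≈ 79.4398, f(3.0625) ≈ 457.1447.
Sum = Δx · [f(0.4375) + f(1.3125) + f(2.1875) + f(3.0625)].
Sum ≈ 483.6895.

483.6895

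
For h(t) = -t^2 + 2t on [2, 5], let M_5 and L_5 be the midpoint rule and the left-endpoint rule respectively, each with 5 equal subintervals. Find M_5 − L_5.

-4.23

M_5 = -17.91.
L_5 = -13.68.
M_5 − L_5 = -4.23.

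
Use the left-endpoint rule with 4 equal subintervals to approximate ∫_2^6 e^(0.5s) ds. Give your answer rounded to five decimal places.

26.77152

Δs = (6 − 2)/4 = 1.
Left endpoints: 2, 3, 4, 5.
f(2) ≈ 2.71828, f(3) ≈ 4.48169, f(4) ≈ 7.38906, f(5) ≈ 12.18249.
Sum = Δs · [f(2) + f(3) + f(4) + f(5)].
Sum ≈ 26.77152.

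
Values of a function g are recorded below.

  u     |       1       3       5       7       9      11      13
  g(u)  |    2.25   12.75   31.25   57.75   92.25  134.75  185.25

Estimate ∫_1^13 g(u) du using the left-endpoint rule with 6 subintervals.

662

Δu = 2.
Sum = 2·[2.25 + 12.75 + 31.25 + 57.75 + 92.25 + 134.75] = 662.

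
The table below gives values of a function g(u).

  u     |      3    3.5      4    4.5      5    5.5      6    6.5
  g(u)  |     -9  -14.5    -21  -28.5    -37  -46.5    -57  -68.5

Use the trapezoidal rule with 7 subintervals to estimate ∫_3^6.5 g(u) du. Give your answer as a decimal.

Δu = 0.5.
T_7 = (0.5/2)·[(-9) + 2·(-14.5) + 2·(-21) + 2·(-28.5) + 2·(-37) + 2·(-46.5) + 2·(-57) + (-68.5)] = -121.625.

-121.625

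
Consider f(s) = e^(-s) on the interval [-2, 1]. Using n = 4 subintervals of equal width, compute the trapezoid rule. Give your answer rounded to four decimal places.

7.3472

Δs = (1 − (-2))/4 = 0.75.
f(-2) ≈ 7.3891, f(-1.25) ≈ 3.4903, f(-0.5) ≈ 1.6487, f(0.25) ≈ 0.7788, f(1) ≈ 0.3679.
T_4 = (Δs/2)·[f(s_0) + 2f(s_1) + 2f(s_2) + 2f(s_3) + f(s_4)].
Sum ≈ 7.3472.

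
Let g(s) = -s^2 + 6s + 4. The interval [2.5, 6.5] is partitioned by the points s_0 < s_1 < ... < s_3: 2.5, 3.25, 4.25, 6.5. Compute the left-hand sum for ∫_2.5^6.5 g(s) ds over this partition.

48.234375

Subinterval widths: 0.75, 1, 2.25.
Left endpoints: 2.5, 3.25, 4.25.
g(2.5) = 12.75, g(3.25) = 12.9375, g(4.25) = 11.4375.
Sum = Σ Δs_i · g(s_i).
Sum = 48.234375.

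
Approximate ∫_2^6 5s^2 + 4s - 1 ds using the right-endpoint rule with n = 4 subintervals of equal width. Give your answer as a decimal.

Δs = (6 − 2)/4 = 1.
Right endpoints: 3, 4, 5, 6.
f(3) = 56, f(4) = 95, f(5) = 144, f(6) = 203.
Sum = Δs · [f(3) + f(4) + f(5) + f(6)].
Sum = 498.

498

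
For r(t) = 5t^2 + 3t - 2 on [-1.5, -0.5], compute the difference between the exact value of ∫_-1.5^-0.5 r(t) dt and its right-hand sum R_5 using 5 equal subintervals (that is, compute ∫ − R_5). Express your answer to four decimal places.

Exact integral: ∫_-1.5^-0.5 r(t) dt ≈ 0.416667.
R_5 = -0.25.
Error ≈ 0.416667 − (-0.25) ≈ 0.6667.

0.6667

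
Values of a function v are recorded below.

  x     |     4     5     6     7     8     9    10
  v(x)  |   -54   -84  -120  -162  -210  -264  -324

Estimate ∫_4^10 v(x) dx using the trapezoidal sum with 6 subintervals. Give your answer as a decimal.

-1029

Δx = 1.
T_6 = (1/2)·[(-54) + 2·(-84) + 2·(-120) + 2·(-162) + 2·(-210) + 2·(-264) + (-324)] = -1029.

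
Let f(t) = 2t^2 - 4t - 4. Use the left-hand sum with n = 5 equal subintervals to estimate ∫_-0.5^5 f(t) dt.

-0.99

Δt = (5 − (-0.5))/5 = 1.1.
Left endpoints: -0.5, 0.6, 1.7, 2.8, 3.9.
f(-0.5) = -1.5, f(0.6) = -5.68, f(1.7) = -5.02, f(2.8) = 0.48, f(3.9) = 10.82.
Sum = Δt · [f(-0.5) + f(0.6) + f(1.7) + f(2.8) + f(3.9)].
Sum = -0.99.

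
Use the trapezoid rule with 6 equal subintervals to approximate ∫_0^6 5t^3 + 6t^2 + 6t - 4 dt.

2187

Δt = (6 − 0)/6 = 1.
f(0) = -4, f(1) = 13, f(2) = 72, f(3) = 203, f(4) = 436, f(5) = 801, f(6) = 1328.
T_6 = (Δt/2)·[f(t_0) + 2f(t_1) + ... + 2f(t_{5}) + f(t_6)].
Sum = 2187.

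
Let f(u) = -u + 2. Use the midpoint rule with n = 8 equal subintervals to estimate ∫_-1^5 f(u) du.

0

Δu = (5 − (-1))/8 = 0.75.
Midpoints: -0.625, 0.125, 0.875, 1.625, 2.375, 3.125, 3.875, 4.625.
f(-0.625) = 2.625, f(0.125) = 1.875, f(0.875) = 1.125, f(1.625) = 0.375, f(2.375) = -0.375, f(3.125) = -1.125, f(3.875) = -1.875, f(4.625) = -2.625.
Sum = Δu · [f(-0.625) + f(0.125) + f(0.875) + ...].
Sum = 0.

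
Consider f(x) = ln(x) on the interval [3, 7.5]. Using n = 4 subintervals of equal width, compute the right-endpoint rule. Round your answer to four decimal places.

Δx = (7.5 − 3)/4 = 1.125.
Right endpoints: 4.125, 5.25, 6.375, 7.5.
f(4.125) ≈ 1.4171, f(5.25) ≈ 1.6582, f(6.375) ≈ 1.8524, f(7.5) ≈ 2.0149.
Sum = Δx · [f(4.125) + f(5.25) + f(6.375) + f(7.5)].
Sum ≈ 7.8104.

7.8104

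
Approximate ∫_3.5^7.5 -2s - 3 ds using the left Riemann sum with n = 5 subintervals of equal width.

Δs = (7.5 − 3.5)/5 = 0.8.
Left endpoints: 3.5, 4.3, 5.1, 5.9, 6.7.
f(3.5) = -10, f(4.3) = -11.6, f(5.1) = -13.2, f(5.9) = -14.8, f(6.7) = -16.4.
Sum = Δs · [f(3.5) + f(4.3) + f(5.1) + f(5.9) + f(6.7)].
Sum = -52.8.

-52.8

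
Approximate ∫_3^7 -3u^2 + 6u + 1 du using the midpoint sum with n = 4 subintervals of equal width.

-191

Δu = (7 − 3)/4 = 1.
Midpoints: 3.5, 4.5, 5.5, 6.5.
f(3.5) = -14.75, f(4.5) = -32.75, f(5.5) = -56.75, f(6.5) = -86.75.
Sum = Δu · [f(3.5) + f(4.5) + f(5.5) + f(6.5)].
Sum = -191.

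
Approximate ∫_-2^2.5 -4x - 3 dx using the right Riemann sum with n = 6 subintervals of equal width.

-24.75

Δx = (2.5 − (-2))/6 = 0.75.
Right endpoints: -1.25, -0.5, 0.25, 1, 1.75, 2.5.
f(-1.25) = 2, f(-0.5) = -1, f(0.25) = -4, f(1) = -7, f(1.75) = -10, f(2.5) = -13.
Sum = Δx · [f(-1.25) + f(-0.5) + f(0.25) + ...].
Sum = -24.75.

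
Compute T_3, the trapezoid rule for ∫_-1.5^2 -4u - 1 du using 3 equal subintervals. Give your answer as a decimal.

Δu = (2 − (-1.5))/3 = 7/6.
f(-1.5) = 5, f(-1/3) = 1/3, f(5/6) = -13/3, f(2) = -9.
T_3 = (Δu/2)·[f(u_0) + 2f(u_1) + 2f(u_2) + f(u_3)].
Sum = -7.

-7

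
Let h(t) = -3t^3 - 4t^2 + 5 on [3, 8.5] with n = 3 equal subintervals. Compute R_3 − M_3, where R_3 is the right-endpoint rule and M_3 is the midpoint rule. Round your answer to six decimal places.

-2104.160590

R_3 ≈ -6627.90740741.
M_3 ≈ -4523.74681713.
R_3 − M_3 ≈ -2104.160590.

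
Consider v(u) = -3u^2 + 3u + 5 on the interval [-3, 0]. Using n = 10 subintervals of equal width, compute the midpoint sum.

-25.4325

Δu = (0 − (-3))/10 = 0.3.
Midpoints: -2.85, -2.55, -2.25, -1.95, -1.65, -1.35, -1.05, -0.75, -0.45, -0.15.
v(-2.85) = -27.9175, v(-2.55) = -22.1575, v(-2.25) = -16.9375, v(-1.95) = -12.2575, v(-1.65) = -8.1175, v(-1.35) = -4.5175, v(-1.05) = -1.4575, v(-0.75) = 1.0625, v(-0.45) = 3.0425, v(-0.15) = 4.4825.
Sum = Δu · [v(-2.85) + v(-2.55) + v(-2.25) + ...].
Sum = -25.4325.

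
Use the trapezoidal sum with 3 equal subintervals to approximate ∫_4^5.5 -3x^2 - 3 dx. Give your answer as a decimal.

-107.0625

Δx = (5.5 − 4)/3 = 0.5.
f(4) = -51, f(4.5) = -63.75, f(5) = -78, f(5.5) = -93.75.
T_3 = (Δx/2)·[f(x_0) + 2f(x_1) + 2f(x_2) + f(x_3)].
Sum = -107.0625.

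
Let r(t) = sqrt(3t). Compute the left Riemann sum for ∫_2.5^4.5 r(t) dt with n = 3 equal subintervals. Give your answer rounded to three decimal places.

Δt = (4.5 − 2.5)/3 = 2/3.
Left endpoints: 2.5, 19/6, 23/6.
r(2.5) ≈ 2.739, r(19/6) ≈ 3.082, r(23/6) ≈ 3.391.
Sum = Δt · [r(2.5) + r(19/6) + r(23/6)].
Sum ≈ 6.141.

6.141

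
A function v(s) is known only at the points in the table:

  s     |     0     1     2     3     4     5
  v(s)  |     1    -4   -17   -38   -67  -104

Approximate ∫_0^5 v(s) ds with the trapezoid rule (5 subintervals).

Δs = 1.
T_5 = (1/2)·[1 + 2·(-4) + 2·(-17) + 2·(-38) + 2·(-67) + (-104)] = -177.5.

-177.5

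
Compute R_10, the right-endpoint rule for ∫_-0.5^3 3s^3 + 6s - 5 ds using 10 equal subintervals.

Δs = (3 − (-0.5))/10 = 0.35.
Right endpoints: -0.15, 0.2, 0.55, 0.9, 1.25, 1.6, 1.95, 2.3, 2.65, 3.
f(-0.15) = -5.910125, f(0.2) = -3.776, f(0.55) = -1.200875, f(0.9) = 2.587, f(1.25) = 8.359375, f(1.6) = 16.888, f(1.95) = 28.944625, f(2.3) = 45.301, f(2.65) = 66.728875, f(3) = 94.
Sum = Δs · [f(-0.15) + f(0.2) + f(0.55) + ...].
Sum = 88.17265625.

88.17265625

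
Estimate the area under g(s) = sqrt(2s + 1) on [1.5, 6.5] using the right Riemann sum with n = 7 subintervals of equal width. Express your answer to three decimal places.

Δs = (6.5 − 1.5)/7 = 5/7.
Right endpoints: 31/14, 41/14, 51/14, 61/14, 71/14, 81/14, 6.5.
g(31/14) ≈ 2.330, g(41/14) ≈ 2.619, g(51/14) ≈ 2.878, g(61/14) ≈ 3.117, g(71/14) ≈ 3.338, g(81/14) ≈ 3.546, g(6.5) ≈ 3.742.
Sum = Δs · [g(31/14) + g(41/14) + g(51/14) + ...].
Sum ≈ 15.407.

15.407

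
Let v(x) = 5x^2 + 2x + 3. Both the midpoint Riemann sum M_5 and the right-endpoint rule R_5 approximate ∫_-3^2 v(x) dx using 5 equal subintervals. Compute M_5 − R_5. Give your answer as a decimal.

M_5 = 66.25.
R_5 = 65.
M_5 − R_5 = 1.25.

1.25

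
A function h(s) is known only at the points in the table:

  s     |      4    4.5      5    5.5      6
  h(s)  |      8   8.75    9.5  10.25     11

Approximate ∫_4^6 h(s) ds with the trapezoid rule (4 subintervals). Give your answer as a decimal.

Δs = 0.5.
T_4 = (0.5/2)·[8 + 2·8.75 + 2·9.5 + 2·10.25 + 11] = 19.

19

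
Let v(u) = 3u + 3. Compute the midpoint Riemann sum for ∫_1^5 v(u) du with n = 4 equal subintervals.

Δu = (5 − 1)/4 = 1.
Midpoints: 1.5, 2.5, 3.5, 4.5.
v(1.5) = 7.5, v(2.5) = 10.5, v(3.5) = 13.5, v(4.5) = 16.5.
Sum = Δu · [v(1.5) + v(2.5) + v(3.5) + v(4.5)].
Sum = 48.

48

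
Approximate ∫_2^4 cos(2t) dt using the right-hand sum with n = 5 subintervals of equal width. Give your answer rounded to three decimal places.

0.928

Δt = (4 − 2)/5 = 0.4.
Right endpoints: 2.4, 2.8, 3.2, 3.6, 4.
f(2.4) ≈ 0.087, f(2.8) ≈ 0.776, f(3.2) ≈ 0.993, f(3.6) ≈ 0.608, f(4) ≈ -0.146.
Sum = Δt · [f(2.4) + f(2.8) + f(3.2) + f(3.6) + f(4)].
Sum ≈ 0.928.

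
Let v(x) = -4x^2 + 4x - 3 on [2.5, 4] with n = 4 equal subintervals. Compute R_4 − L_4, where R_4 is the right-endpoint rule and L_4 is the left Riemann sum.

-12.375

R_4 = -55.828125.
L_4 = -43.453125.
R_4 − L_4 = -12.375.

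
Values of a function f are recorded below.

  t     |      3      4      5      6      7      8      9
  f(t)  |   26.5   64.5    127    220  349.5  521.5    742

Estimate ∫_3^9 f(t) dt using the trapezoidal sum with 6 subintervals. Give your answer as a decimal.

Δt = 1.
T_6 = (1/2)·[26.5 + 2·64.5 + 2·127 + 2·220 + 2·349.5 + 2·521.5 + 742] = 1666.75.

1666.75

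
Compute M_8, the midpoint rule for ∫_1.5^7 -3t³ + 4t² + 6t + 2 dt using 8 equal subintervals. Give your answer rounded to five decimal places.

-1185.45007

Δt = (7 − 1.5)/8 = 0.6875.
Midpoints: 1.84375, 2.53125, 3.21875, 3.90625, 4.59375, 5.28125, 5.96875, 6.65625.
f(1.84375) = 257463/32768, f(2.53125) = -191315/32768, f(3.21875) = -1221861/32768, f(3.90625) = -3025839/32768, f(4.59375) = -5794913/32768, f(5.28125) = -9720747/32768, f(5.96875) = -14995005/32768, f(6.65625) = -21809351/32768.
Sum = Δt · [f(1.84375) + f(2.53125) + f(3.21875) + ...].
Sum ≈ -1185.45007.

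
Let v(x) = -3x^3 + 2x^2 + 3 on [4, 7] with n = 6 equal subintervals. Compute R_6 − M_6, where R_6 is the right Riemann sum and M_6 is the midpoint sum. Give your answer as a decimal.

-201.65625

R_6 = -1612.4375.
M_6 = -1410.78125.
R_6 − M_6 = -201.65625.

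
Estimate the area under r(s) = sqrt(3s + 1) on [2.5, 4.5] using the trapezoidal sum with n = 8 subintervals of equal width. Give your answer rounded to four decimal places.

6.7622

Δs = (4.5 − 2.5)/8 = 0.25.
r(2.5) ≈ 2.9155, r(2.75) ≈ 3.0414, r(3) ≈ 3.1623, r(3.25) ≈ 3.2787, r(3.5) ≈ 3.3912, r(3.75) ≈ 3.5000, r(4) ≈ 3.6056, r(4.25) ≈ 3.7081, r(4.5) ≈ 3.8079.
T_8 = (Δs/2)·[r(s_0) + 2r(s_1) + ... + 2r(s_{7}) + r(s_8)].
Sum ≈ 6.7622.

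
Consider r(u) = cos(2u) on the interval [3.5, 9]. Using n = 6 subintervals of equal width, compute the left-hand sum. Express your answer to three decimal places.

-0.452

Δu = (9 − 3.5)/6 = 11/12.
Left endpoints: 3.5, 53/12, 16/3, 6.25, 43/6, 97/12.
r(3.5) ≈ 0.754, r(53/12) ≈ -0.830, r(16/3) ≈ -0.323, r(6.25) ≈ 0.998, r(43/6) ≈ -0.195, r(97/12) ≈ -0.897.
Sum = Δu · [r(3.5) + r(53/12) + r(16/3) + ...].
Sum ≈ -0.452.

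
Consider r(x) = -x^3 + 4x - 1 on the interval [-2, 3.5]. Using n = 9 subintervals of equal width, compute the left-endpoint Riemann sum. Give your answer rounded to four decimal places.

-14.4630

Δx = (3.5 − (-2))/9 = 11/18.
Left endpoints: -2, -25/18, -7/9, -1/6, 4/9, 19/18, 5/3, 41/18, 26/9.
r(-2) = -1, r(-25/18) = -22607/5832, r(-7/9) = -2654/729, r(-1/6) = -359/216, r(4/9) = 503/729, r(19/18) = 11933/5832, r(5/3) = 28/27, r(41/18) = -21617/5832, r(26/9) = -9881/729.
Sum = Δx · [r(-2) + r(-25/18) + r(-7/9) + ...].
Sum ≈ -14.4630.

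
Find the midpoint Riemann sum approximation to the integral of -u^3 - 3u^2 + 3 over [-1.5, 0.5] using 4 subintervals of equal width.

3.8125

Δu = (0.5 − (-1.5))/4 = 0.5.
Midpoints: -1.25, -0.75, -0.25, 0.25.
f(-1.25) = 0.265625, f(-0.75) = 1.734375, f(-0.25) = 2.828125, f(0.25) = 2.796875.
Sum = Δu · [f(-1.25) + f(-0.75) + f(-0.25) + f(0.25)].
Sum = 3.8125.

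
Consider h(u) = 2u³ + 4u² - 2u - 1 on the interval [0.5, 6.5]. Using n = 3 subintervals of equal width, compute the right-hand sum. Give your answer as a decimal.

2015.5

Δu = (6.5 − 0.5)/3 = 2.
Right endpoints: 2.5, 4.5, 6.5.
h(2.5) = 50.25, h(4.5) = 253.25, h(6.5) = 704.25.
Sum = Δu · [h(2.5) + h(4.5) + h(6.5)].
Sum = 2015.5.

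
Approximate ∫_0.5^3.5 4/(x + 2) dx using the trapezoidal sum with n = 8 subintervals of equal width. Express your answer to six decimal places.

3.159764

Δx = (3.5 − 0.5)/8 = 0.375.
f(0.5) = 1.6, f(0.875) = 32/23, f(1.25) = 16/13, f(1.625) = 32/29, f(2) = 1, f(2.375) = 32/35, f(2.75) = 16/19, f(3.125) = 32/41, f(3.5) = 8/11.
T_8 = (Δx/2)·[f(x_0) + 2f(x_1) + ... + 2f(x_{7}) + f(x_8)].
Sum ≈ 3.159764.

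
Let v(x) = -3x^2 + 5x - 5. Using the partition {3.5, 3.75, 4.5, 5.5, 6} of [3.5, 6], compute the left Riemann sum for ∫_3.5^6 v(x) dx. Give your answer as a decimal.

-104.765625

Subinterval widths: 0.25, 0.75, 1, 0.5.
Left endpoints: 3.5, 3.75, 4.5, 5.5.
v(3.5) = -24.25, v(3.75) = -28.4375, v(4.5) = -43.25, v(5.5) = -68.25.
Sum = Σ Δx_i · v(x_i).
Sum = -104.765625.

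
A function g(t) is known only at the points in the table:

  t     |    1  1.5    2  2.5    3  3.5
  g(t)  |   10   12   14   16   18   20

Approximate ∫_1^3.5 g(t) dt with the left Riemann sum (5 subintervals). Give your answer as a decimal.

Δt = 0.5.
Sum = 0.5·[10 + 12 + 14 + 16 + 18] = 35.

35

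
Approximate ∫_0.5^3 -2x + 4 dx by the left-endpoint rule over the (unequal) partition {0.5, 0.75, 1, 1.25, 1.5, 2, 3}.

2.75

Subinterval widths: 0.25, 0.25, 0.25, 0.25, 0.5, 1.
Left endpoints: 0.5, 0.75, 1, 1.25, 1.5, 2.
f(0.5) = 3, f(0.75) = 2.5, f(1) = 2, f(1.25) = 1.5, f(1.5) = 1, f(2) = 0.
Sum = Σ Δx_i · f(x_i).
Sum = 2.75.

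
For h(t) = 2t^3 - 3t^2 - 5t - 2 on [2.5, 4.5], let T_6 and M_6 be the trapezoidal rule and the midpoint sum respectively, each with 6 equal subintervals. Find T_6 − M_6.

T_6 ≈ 71.666667.
M_6 ≈ 70.666667.
T_6 − M_6 = 1.

1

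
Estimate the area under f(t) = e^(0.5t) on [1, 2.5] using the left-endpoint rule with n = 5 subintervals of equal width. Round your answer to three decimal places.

Δt = (2.5 − 1)/5 = 0.3.
Left endpoints: 1, 1.3, 1.6, 1.9, 2.2.
f(1) ≈ 1.649, f(1.3) ≈ 1.916, f(1.6) ≈ 2.226, f(1.9) ≈ 2.586, f(2.2) ≈ 3.004.
Sum = Δt · [f(1) + f(1.3) + f(1.6) + f(1.9) + f(2.2)].
Sum ≈ 3.414.

3.414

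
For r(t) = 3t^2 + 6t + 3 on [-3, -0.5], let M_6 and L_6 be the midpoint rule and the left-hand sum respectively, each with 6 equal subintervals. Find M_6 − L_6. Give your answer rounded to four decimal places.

-2.6693

M_6 ≈ 8.016493.
L_6 ≈ 10.685764.
M_6 − L_6 ≈ -2.6693.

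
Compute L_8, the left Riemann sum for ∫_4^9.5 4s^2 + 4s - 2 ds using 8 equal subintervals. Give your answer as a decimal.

Δs = (9.5 − 4)/8 = 0.6875.
Left endpoints: 4, 4.6875, 5.375, 6.0625, 6.75, 7.4375, 8.125, 8.8125.
f(4) = 78, f(4.6875) = 104.640625, f(5.375) = 135.0625, f(6.0625) = 169.265625, f(6.75) = 207.25, f(7.4375) = 249.015625, f(8.125) = 294.5625, f(8.8125) = 343.890625.
Sum = Δs · [f(4) + f(4.6875) + f(5.375) + ...].
Sum = 1087.41015625.

1087.41015625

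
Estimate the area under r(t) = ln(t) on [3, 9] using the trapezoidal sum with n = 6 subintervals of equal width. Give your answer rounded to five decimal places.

Δt = (9 − 3)/6 = 1.
r(3) ≈ 1.09861, r(4) ≈ 1.38629, r(5) ≈ 1.60944, r(6) ≈ 1.79176, r(7) ≈ 1.94591, r(8) ≈ 2.07944, r(9) ≈ 2.19722.
T_6 = (Δt/2)·[r(t_0) + 2r(t_1) + ... + 2r(t_{5}) + r(t_6)].
Sum ≈ 10.46076.

10.46076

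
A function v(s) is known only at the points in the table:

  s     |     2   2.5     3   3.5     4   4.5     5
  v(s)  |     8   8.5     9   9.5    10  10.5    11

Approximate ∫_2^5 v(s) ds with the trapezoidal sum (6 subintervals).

28.5

Δs = 0.5.
T_6 = (0.5/2)·[8 + 2·8.5 + 2·9 + 2·9.5 + 2·10 + 2·10.5 + 11] = 28.5.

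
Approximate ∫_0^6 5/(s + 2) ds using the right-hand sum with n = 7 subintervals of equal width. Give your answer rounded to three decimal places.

Δs = (6 − 0)/7 = 6/7.
Right endpoints: 6/7, 12/7, 18/7, 24/7, 30/7, 36/7, 6.
f(6/7) = 1.75, f(12/7) = 35/26, f(18/7) = 1.09375, f(24/7) = 35/38, f(30/7) = 35/44, f(36/7) = 0.7, f(6) = 0.625.
Sum = Δs · [f(6/7) + f(12/7) + f(18/7) + ...].
Sum ≈ 6.198.

6.198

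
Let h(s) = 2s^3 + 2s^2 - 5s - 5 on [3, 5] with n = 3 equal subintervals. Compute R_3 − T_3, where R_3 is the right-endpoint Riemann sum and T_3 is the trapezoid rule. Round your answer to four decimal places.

R_3 ≈ 363.851852.
T_3 ≈ 291.185185.
R_3 − T_3 ≈ 72.6667.

72.6667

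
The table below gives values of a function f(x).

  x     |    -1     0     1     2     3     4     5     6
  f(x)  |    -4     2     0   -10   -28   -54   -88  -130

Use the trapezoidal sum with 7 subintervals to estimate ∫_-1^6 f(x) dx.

Δx = 1.
T_7 = (1/2)·[(-4) + 2·2 + 2·0 + 2·(-10) + 2·(-28) + 2·(-54) + 2·(-88) + (-130)] = -245.

-245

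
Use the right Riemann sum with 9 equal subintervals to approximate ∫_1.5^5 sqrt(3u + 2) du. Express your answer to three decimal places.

12.197

Δu = (5 − 1.5)/9 = 7/18.
Right endpoints: 17/9, 41/18, 8/3, 55/18, 31/9, 23/6, 38/9, 83/18, 5.
f(17/9) ≈ 2.769, f(41/18) ≈ 2.972, f(8/3) ≈ 3.162, f(55/18) ≈ 3.342, f(31/9) ≈ 3.512, f(23/6) ≈ 3.674, f(38/9) ≈ 3.830, f(83/18) ≈ 3.979, f(5) ≈ 4.123.
Sum = Δu · [f(17/9) + f(41/18) + f(8/3) + ...].
Sum ≈ 12.197.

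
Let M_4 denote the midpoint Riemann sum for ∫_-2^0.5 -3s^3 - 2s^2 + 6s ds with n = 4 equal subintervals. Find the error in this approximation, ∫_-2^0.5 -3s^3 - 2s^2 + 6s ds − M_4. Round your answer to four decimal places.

0.3866

Exact integral: ∫_-2^0.5 f(s) ds ≈ -4.713542.
M_4 ≈ -5.100098.
Error ≈ -4.713542 − (-5.100098) ≈ 0.3866.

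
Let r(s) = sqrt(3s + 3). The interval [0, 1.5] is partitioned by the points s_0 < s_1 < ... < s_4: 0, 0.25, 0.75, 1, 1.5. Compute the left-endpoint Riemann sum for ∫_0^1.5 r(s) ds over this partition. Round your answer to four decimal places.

3.1988

Subinterval widths: 0.25, 0.5, 0.25, 0.5.
Left endpoints: 0, 0.25, 0.75, 1.
r(0) ≈ 1.7321, r(0.25) ≈ 1.9365, r(0.75) ≈ 2.2913, r(1) ≈ 2.4495.
Sum = Σ Δs_i · r(s_i).
Sum ≈ 3.1988.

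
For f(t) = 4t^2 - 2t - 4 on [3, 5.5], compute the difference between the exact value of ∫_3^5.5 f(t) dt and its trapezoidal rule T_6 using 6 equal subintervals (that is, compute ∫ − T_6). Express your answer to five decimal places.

Exact integral: ∫_3^5.5 f(t) dt ≈ 154.5833333.
T_6 ≈ 154.8726852.
Error ≈ 154.5833333 − 154.8726852 ≈ -0.28935.

-0.28935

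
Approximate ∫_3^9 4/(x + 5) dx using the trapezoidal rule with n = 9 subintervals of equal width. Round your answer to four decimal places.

2.2400

Δx = (9 − 3)/9 = 2/3.
f(3) = 0.5, f(11/3) = 6/13, f(13/3) = 3/7, f(5) = 0.4, f(17/3) = 0.375, f(19/3) = 6/17, f(7) = 1/3, f(23/3) = 6/19, f(25/3) = 0.3, f(9) = 2/7.
T_9 = (Δx/2)·[f(x_0) + 2f(x_1) + ... + 2f(x_{8}) + f(x_9)].
Sum ≈ 2.2400.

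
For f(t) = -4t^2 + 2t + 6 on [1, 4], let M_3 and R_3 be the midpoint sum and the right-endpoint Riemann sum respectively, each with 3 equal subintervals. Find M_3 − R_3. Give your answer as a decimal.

M_3 = -50.
R_3 = -80.
M_3 − R_3 = 30.

30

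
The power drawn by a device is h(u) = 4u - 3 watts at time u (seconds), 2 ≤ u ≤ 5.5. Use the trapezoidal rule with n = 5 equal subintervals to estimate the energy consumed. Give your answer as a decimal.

42

Δu = (5.5 − 2)/5 = 0.7.
h(2) = 5, h(2.7) = 7.8, h(3.4) = 10.6, h(4.1) = 13.4, h(4.8) = 16.2, h(5.5) = 19.
T_5 = (Δu/2)·[h(u_0) + 2h(u_1) + ... + 2h(u_{4}) + h(u_5)].
Sum = 42.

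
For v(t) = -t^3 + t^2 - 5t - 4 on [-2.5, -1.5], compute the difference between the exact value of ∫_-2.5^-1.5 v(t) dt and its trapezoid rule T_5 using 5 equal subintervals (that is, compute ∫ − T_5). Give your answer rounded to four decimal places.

-0.0467

Exact integral: ∫_-2.5^-1.5 v(t) dt ≈ 18.583333.
T_5 = 18.63.
Error ≈ 18.583333 − 18.63 ≈ -0.0467.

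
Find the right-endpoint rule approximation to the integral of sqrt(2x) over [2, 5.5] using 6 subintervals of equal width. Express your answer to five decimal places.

Δx = (5.5 − 2)/6 = 7/12.
Right endpoints: 31/12, 19/6, 3.75, 13/3, 59/12, 5.5.
f(31/12) ≈ 2.27303, f(19/6) ≈ 2.51661, f(3.75) ≈ 2.73861, f(13/3) ≈ 2.94392, f(59/12) ≈ 3.13581, f(5.5) ≈ 3.31662.
Sum = Δx · [f(31/12) + f(19/6) + f(3.75) + ...].
Sum ≈ 9.87269.

9.87269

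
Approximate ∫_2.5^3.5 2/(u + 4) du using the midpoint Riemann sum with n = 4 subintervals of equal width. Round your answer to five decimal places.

Δu = (3.5 − 2.5)/4 = 0.25.
Midpoints: 2.625, 2.875, 3.125, 3.375.
f(2.625) = 16/53, f(2.875) = 16/55, f(3.125) = 16/57, f(3.375) = 16/59.
Sum = Δu · [f(2.625) + f(2.875) + f(3.125) + f(3.375)].
Sum ≈ 0.28617.

0.28617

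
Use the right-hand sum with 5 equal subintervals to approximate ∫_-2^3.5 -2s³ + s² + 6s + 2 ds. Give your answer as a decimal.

Δs = (3.5 − (-2))/5 = 1.1.
Right endpoints: -0.9, 0.2, 1.3, 2.4, 3.5.
f(-0.9) = -1.132, f(0.2) = 3.224, f(1.3) = 7.096, f(2.4) = -5.488, f(3.5) = -50.5.
Sum = Δs · [f(-0.9) + f(0.2) + f(1.3) + f(2.4) + f(3.5)].
Sum = -51.48.

-51.48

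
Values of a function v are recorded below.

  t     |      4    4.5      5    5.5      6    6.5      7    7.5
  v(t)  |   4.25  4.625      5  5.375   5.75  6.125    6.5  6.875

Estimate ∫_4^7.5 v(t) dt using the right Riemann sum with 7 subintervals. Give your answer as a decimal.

20.125

Δt = 0.5.
Sum = 0.5·[4.625 + 5 + 5.375 + 5.75 + 6.125 + 6.5 + 6.875] = 20.125.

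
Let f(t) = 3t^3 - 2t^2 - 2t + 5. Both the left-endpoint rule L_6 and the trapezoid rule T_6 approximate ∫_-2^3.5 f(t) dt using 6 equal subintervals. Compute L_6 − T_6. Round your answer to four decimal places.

-57.3490

L_6 ≈ 32.189959.
T_6 ≈ 89.538918.
L_6 − T_6 ≈ -57.3490.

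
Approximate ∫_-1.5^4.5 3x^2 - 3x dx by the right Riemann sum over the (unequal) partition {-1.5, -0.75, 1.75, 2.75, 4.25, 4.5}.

101.203125

Subinterval widths: 0.75, 2.5, 1, 1.5, 0.25.
Right endpoints: -0.75, 1.75, 2.75, 4.25, 4.5.
f(-0.75) = 3.9375, f(1.75) = 3.9375, f(2.75) = 14.4375, f(4.25) = 41.4375, f(4.5) = 47.25.
Sum = Σ Δx_i · f(x_i).
Sum = 101.203125.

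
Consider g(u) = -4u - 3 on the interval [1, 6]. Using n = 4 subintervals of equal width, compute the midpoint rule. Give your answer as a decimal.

Δu = (6 − 1)/4 = 1.25.
Midpoints: 1.625, 2.875, 4.125, 5.375.
g(1.625) = -9.5, g(2.875) = -14.5, g(4.125) = -19.5, g(5.375) = -24.5.
Sum = Δu · [g(1.625) + g(2.875) + g(4.125) + g(5.375)].
Sum = -85.

-85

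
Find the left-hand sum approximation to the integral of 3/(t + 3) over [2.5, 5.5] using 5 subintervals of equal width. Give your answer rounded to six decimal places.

1.365435

Δt = (5.5 − 2.5)/5 = 0.6.
Left endpoints: 2.5, 3.1, 3.7, 4.3, 4.9.
f(2.5) = 6/11, f(3.1) = 30/61, f(3.7) = 30/67, f(4.3) = 30/73, f(4.9) = 30/79.
Sum = Δt · [f(2.5) + f(3.1) + f(3.7) + f(4.3) + f(4.9)].
Sum ≈ 1.365435.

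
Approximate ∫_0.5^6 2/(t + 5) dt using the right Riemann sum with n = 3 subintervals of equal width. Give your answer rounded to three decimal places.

Δt = (6 − 0.5)/3 = 11/6.
Right endpoints: 7/3, 25/6, 6.
f(7/3) = 3/11, f(25/6) = 12/55, f(6) = 2/11.
Sum = Δt · [f(7/3) + f(25/6) + f(6)].
Sum ≈ 1.233.

1.233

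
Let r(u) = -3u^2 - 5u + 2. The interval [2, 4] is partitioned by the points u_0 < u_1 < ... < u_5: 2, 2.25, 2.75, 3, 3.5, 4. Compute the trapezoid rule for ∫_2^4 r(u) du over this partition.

Subinterval widths: 0.25, 0.5, 0.25, 0.5, 0.5.
r(2) = -20, r(2.25) = -24.4375, r(2.75) = -34.4375, r(3) = -40, r(3.5) = -52.25, r(4) = -66.
On each subinterval the trapezoid contributes (Δu_i/2)·[r(u_{i-1}) + r(u_i)].
Sum = -82.203125.

-82.203125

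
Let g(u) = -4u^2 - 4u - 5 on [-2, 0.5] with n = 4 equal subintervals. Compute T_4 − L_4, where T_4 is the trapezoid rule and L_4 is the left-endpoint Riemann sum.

T_4 = -16.484375.
L_4 = -18.046875.
T_4 − L_4 = 1.5625.

1.5625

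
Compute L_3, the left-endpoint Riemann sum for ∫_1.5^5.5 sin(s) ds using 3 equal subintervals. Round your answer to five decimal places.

0.59486

Δs = (5.5 − 1.5)/3 = 4/3.
Left endpoints: 1.5, 17/6, 25/6.
f(1.5) ≈ 0.99749, f(17/6) ≈ 0.30340, f(25/6) ≈ -0.85475.
Sum = Δs · [f(1.5) + f(17/6) + f(25/6)].
Sum ≈ 0.59486.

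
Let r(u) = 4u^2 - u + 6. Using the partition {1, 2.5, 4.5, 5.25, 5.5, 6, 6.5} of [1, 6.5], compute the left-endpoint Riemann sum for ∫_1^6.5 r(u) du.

292.875

Subinterval widths: 1.5, 2, 0.75, 0.25, 0.5, 0.5.
Left endpoints: 1, 2.5, 4.5, 5.25, 5.5, 6.
r(1) = 9, r(2.5) = 28.5, r(4.5) = 82.5, r(5.25) = 111, r(5.5) = 121.5, r(6) = 144.
Sum = Σ Δu_i · r(u_i).
Sum = 292.875.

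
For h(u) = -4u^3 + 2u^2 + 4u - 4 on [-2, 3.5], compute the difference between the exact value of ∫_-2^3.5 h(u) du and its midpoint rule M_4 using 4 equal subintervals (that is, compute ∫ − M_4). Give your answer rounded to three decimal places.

Exact integral: ∫_-2^3.5 h(u) du ≈ -105.64583.
M_4 ≈ -99.58008.
Error ≈ -105.64583 − (-99.58008) ≈ -6.066.

-6.066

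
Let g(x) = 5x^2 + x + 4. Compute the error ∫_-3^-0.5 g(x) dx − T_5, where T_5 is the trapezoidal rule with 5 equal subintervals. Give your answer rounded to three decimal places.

Exact integral: ∫_-3^-0.5 g(x) dx ≈ 50.41667.
T_5 = 50.9375.
Error ≈ 50.41667 − 50.9375 ≈ -0.521.

-0.521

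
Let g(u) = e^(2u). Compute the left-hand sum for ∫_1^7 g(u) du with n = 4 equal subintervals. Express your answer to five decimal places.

Δu = (7 − 1)/4 = 1.5.
Left endpoints: 1, 2.5, 4, 5.5.
g(1) ≈ 7.38906, g(2.5) ≈ 148.41316, g(4) ≈ 2980.95799, g(5.5) ≈ 59874.14172.
Sum = Δu · [g(1) + g(2.5) + g(4) + g(5.5)].
Sum ≈ 94516.35288.

94516.35288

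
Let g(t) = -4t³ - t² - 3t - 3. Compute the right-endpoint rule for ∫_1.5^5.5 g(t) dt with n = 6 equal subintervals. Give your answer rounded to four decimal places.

Δt = (5.5 − 1.5)/6 = 2/3.
Right endpoints: 13/6, 17/6, 3.5, 25/6, 29/6, 5.5.
g(13/6) = -5927/108, g(17/6) = -11935/108, g(3.5) = -197.25, g(25/6) = -34799/108, g(29/6) = -53191/108, g(5.5) = -715.25.
Sum = Δt · [g(13/6) + g(17/6) + g(3.5) + ...].
Sum ≈ -1261.7407.

-1261.7407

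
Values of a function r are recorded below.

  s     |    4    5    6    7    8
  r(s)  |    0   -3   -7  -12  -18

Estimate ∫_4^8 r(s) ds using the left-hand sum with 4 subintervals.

Δs = 1.
Sum = 1·[0 + (-3) + (-7) + (-12)] = -22.

-22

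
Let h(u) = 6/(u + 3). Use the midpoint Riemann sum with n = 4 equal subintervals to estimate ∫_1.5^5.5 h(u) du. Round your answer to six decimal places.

3.807143

Δu = (5.5 − 1.5)/4 = 1.
Midpoints: 2, 3, 4, 5.
h(2) = 1.2, h(3) = 1, h(4) = 6/7, h(5) = 0.75.
Sum = Δu · [h(2) + h(3) + h(4) + h(5)].
Sum ≈ 3.807143.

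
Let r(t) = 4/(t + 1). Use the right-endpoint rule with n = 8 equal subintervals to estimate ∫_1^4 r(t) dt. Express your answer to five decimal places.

Δt = (4 − 1)/8 = 0.375.
Right endpoints: 1.375, 1.75, 2.125, 2.5, 2.875, 3.25, 3.625, 4.
r(1.375) = 32/19, r(1.75) = 16/11, r(2.125) = 1.28, r(2.5) = 8/7, r(2.875) = 32/31, r(3.25) = 16/17, r(3.625) = 32/37, r(4) = 0.8.
Sum = Δt · [r(1.375) + r(1.75) + r(2.125) + ...].
Sum ≈ 3.44997.

3.44997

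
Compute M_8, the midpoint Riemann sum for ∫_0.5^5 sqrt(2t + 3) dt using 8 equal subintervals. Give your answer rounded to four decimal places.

12.9603

Δt = (5 − 0.5)/8 = 0.5625.
Midpoints: 0.78125, 1.34375, 1.90625, 2.46875, 3.03125, 3.59375, 4.15625, 4.71875.
f(0.78125) ≈ 2.1360, f(1.34375) ≈ 2.3848, f(1.90625) ≈ 2.6101, f(2.46875) ≈ 2.8174, f(3.03125) ≈ 3.0104, f(3.59375) ≈ 3.1918, f(4.15625) ≈ 3.3634, f(4.71875) ≈ 3.5267.
Sum = Δt · [f(0.78125) + f(1.34375) + f(1.90625) + ...].
Sum ≈ 12.9603.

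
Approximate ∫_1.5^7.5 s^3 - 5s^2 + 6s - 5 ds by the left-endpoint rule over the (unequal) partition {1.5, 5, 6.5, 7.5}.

Subinterval widths: 3.5, 1.5, 1.
Left endpoints: 1.5, 5, 6.5.
f(1.5) = -3.875, f(5) = 25, f(6.5) = 97.375.
Sum = Σ Δs_i · f(s_i).
Sum = 121.3125.

121.3125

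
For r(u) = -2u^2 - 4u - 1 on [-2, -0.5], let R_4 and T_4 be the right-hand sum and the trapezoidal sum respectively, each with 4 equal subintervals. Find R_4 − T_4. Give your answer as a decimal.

R_4 = 0.9609375.
T_4 = 0.6796875.
R_4 − T_4 = 0.28125.

0.28125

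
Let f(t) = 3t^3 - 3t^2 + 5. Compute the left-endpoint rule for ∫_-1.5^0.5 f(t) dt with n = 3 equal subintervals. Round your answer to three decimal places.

Δt = (0.5 − (-1.5))/3 = 2/3.
Left endpoints: -1.5, -5/6, -1/6.
f(-1.5) = -11.875, f(-5/6) = 85/72, f(-1/6) = 353/72.
Sum = Δt · [f(-1.5) + f(-5/6) + f(-1/6)].
Sum ≈ -3.861.

-3.861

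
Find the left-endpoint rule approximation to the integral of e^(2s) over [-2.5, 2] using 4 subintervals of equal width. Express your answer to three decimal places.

7.236

Δs = (2 − (-2.5))/4 = 1.125.
Left endpoints: -2.5, -1.375, -0.25, 0.875.
f(-2.5) ≈ 0.007, f(-1.375) ≈ 0.064, f(-0.25) ≈ 0.607, f(0.875) ≈ 5.755.
Sum = Δs · [f(-2.5) + f(-1.375) + f(-0.25) + f(0.875)].
Sum ≈ 7.236.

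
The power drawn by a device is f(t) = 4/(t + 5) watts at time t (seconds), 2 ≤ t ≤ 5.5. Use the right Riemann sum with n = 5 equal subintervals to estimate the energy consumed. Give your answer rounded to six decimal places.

1.557043

Δt = (5.5 − 2)/5 = 0.7.
Right endpoints: 2.7, 3.4, 4.1, 4.8, 5.5.
f(2.7) = 40/77, f(3.4) = 10/21, f(4.1) = 40/91, f(4.8) = 20/49, f(5.5) = 8/21.
Sum = Δt · [f(2.7) + f(3.4) + f(4.1) + f(4.8) + f(5.5)].
Sum ≈ 1.557043.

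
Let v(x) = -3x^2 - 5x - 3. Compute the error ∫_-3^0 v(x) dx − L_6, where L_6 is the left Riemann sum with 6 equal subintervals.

Exact integral: ∫_-3^0 v(x) dx = -13.5.
L_6 = -16.875.
Error = -13.5 − (-16.875) = 3.375.

3.375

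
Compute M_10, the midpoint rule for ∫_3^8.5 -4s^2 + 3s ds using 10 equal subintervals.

Δs = (8.5 − 3)/10 = 0.55.
Midpoints: 3.275, 3.825, 4.375, 4.925, 5.475, 6.025, 6.575, 7.125, 7.675, 8.225.
f(3.275) = -33.0775, f(3.825) = -47.0475, f(4.375) = -63.4375, f(4.925) = -82.2475, f(5.475) = -103.4775, f(6.025) = -127.1275, f(6.575) = -153.1975, f(7.125) = -181.6875, f(7.675) = -212.5975, f(8.225) = -245.9275.
Sum = Δs · [f(3.275) + f(3.825) + f(4.375) + ...].
Sum = -687.40375.

-687.40375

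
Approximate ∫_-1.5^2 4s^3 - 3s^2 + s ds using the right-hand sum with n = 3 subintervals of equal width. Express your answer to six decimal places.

25.958333

Δs = (2 − (-1.5))/3 = 7/6.
Right endpoints: -1/3, 5/6, 2.
f(-1/3) = -22/27, f(5/6) = 115/108, f(2) = 22.
Sum = Δs · [f(-1/3) + f(5/6) + f(2)].
Sum ≈ 25.958333.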